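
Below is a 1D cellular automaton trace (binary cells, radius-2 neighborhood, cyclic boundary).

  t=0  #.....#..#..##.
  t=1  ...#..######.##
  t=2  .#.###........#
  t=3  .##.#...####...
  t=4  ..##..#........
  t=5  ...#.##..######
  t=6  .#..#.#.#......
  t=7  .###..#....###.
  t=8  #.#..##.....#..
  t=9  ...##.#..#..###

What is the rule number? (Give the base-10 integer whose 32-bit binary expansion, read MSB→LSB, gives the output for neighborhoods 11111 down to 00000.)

70154769

  #####|.  b31=0 t=1,i=8
  ####.|.  b30=0 t=1,i=10
  ###.#|.  b29=0 t=1,i=11
  ###..|.  b28=0 t=2,i=5
  ##.##|.  b27=0 t=1,i=12
  ##.#.|#  b26=1 t=0,i=14
  ##..#|.  b25=0 t=4,i=4
  ##...|.  b24=0 t=1,i=0
  #.###|.  b23=0 t=2,i=3
  #.##.|.  b22=0 t=1,i=13
  #.#.#|#  b21=1 t=2,i=1
  #.#..|.  b20=0 t=0,i=0
  #..##|#  b19=1 t=0,i=11
  #..#.|#  b18=1 t=0,i=8
  #...#|#  b17=1 t=1,i=1
  #....|.  b16=0 t=0,i=2
  .####|.  b15=0 t=1,i=7
  .###.|#  b14=1 t=2,i=4
  .##.#|#  b13=1 t=0,i=13
  .##..|#  b12=1 t=1,i=14
  .#.##|#  b11=1 t=2,i=2
  .#.#.|.  b10=0 t=2,i=0
  .#..#|#  b9=1 t=0,i=7
  .#...|.  b8=0 t=0,i=1
  ..###|.  b7=0 t=1,i=6
  ..##.|.  b6=0 t=0,i=12
  ..#.#|.  b5=0 t=2,i=14
  ..#..|#  b4=1 t=0,i=6
  ...##|.  b3=0 t=3,i=0
  ...#.|.  b2=0 t=0,i=5
  ....#|.  b1=0 t=0,i=4
  .....|#  b0=1 t=0,i=3
  bits 00000100001011100111101000010001 = 70154769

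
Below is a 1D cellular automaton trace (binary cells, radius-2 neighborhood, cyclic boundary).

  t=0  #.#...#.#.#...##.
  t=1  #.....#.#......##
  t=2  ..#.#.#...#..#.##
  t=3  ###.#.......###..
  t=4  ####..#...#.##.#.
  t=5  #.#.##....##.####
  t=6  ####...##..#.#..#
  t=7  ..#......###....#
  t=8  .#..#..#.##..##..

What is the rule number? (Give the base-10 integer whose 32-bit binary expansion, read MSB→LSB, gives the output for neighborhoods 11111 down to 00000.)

1722116258

  #####|.  b31=0 t=5,i=15
  ####.|#  b30=1 t=4,i=2
  ###.#|#  b29=1 t=3,i=2
  ###..|.  b28=0 t=1,i=0
  ##.##|.  b27=0 t=5,i=12
  ##.#.|#  b26=1 t=0,i=16
  ##..#|#  b25=1 t=2,i=0
  ##...|.  b24=0 t=1,i=1
  #.###|#  b23=1 t=4,i=0
  #.##.|.  b22=0 t=2,i=15
  #.#.#|#  b21=1 t=0,i=0
  #.#..|.  b20=0 t=0,i=2
  #..##|.  b19=0 t=3,i=16
  #..#.|#  b18=1 t=2,i=1
  #...#|.  b17=0 t=0,i=4
  #....|#  b16=1 t=1,i=2
  .####|.  b15=0 t=4,i=1
  .###.|#  b14=1 t=1,i=16
  .##.#|#  b13=1 t=0,i=15
  .##..|.  b12=0 t=2,i=16
  .#.##|#  b11=1 t=2,i=14
  .#.#.|.  b10=0 t=0,i=1
  .#..#|.  b9=0 t=2,i=11
  .#...|.  b8=0 t=0,i=3
  ..###|#  b7=1 t=1,i=15
  ..##.|.  b6=0 t=0,i=14
  ..#.#|#  b5=1 t=0,i=6
  ..#..|.  b4=0 t=2,i=10
  ...##|.  b3=0 t=0,i=13
  ...#.|.  b2=0 t=0,i=5
  ....#|#  b1=1 t=1,i=4
  .....|.  b0=0 t=1,i=3
  bits 01100110101001010110100010100010 = 1722116258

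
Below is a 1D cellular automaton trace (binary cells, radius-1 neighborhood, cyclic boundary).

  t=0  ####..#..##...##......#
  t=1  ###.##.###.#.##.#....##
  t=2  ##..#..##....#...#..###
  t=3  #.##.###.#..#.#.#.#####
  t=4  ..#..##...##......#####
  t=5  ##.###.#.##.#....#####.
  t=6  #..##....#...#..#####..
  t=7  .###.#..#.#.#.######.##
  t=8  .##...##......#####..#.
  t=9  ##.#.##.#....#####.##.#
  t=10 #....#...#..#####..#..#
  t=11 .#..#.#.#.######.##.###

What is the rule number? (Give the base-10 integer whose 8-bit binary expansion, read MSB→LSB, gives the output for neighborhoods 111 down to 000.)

154

  [7] ### => #  t=0,i=0
  [6] ##. => .  t=0,i=3
  [5] #.# => .  t=1,i=3
  [4] #.. => #  t=0,i=4
  [3] .## => #  t=0,i=9
  [2] .#. => .  t=0,i=6
  [1] ..# => #  t=0,i=5
  [0] ... => .  t=0,i=12
  bits 10011010 = 154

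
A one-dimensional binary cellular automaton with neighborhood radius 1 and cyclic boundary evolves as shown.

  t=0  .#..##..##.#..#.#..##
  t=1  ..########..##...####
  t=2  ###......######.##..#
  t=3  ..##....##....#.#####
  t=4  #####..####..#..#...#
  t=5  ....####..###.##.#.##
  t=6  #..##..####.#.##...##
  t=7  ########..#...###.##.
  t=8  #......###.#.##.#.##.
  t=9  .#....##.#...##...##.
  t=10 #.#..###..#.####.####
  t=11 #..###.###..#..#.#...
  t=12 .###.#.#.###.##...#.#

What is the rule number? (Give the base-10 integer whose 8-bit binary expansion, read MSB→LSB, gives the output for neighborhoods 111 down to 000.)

90

  nb ###: next=.  (t=1,i=3, bit7=0)
  nb ##.: next=#  (t=0,i=5, bit6=1)
  nb #.#: next=.  (t=0,i=0, bit5=0)
  nb #..: next=#  (t=0,i=2, bit4=1)
  nb .##: next=#  (t=0,i=4, bit3=1)
  nb .#.: next=.  (t=0,i=1, bit2=0)
  nb ..#: next=#  (t=0,i=3, bit1=1)
  nb ...: next=.  (t=1,i=15, bit0=0)
  bits 01011010 = 90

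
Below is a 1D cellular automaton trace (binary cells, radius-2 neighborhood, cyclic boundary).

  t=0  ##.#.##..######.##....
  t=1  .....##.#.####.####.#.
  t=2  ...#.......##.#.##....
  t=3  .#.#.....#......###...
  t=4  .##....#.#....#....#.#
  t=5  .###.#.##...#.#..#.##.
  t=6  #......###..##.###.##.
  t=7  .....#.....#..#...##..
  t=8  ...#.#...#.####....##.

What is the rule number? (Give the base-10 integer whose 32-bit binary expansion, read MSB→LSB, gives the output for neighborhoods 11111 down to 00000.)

  nb #####: next=#  (t=0,i=11, bit31=1)
  nb ####.: next=#  (t=0,i=13, bit30=1)
  nb ###.#: next=.  (t=0,i=14, bit29=0)
  nb ###..: next=.  (t=3,i=18, bit28=0)
  nb ##.##: next=#  (t=0,i=15, bit27=1)
  nb ##.#.: next=.  (t=0,i=2, bit26=0)
  nb ##..#: next=.  (t=0,i=7, bit25=0)
  nb ##...: next=#  (t=0,i=18, bit24=1)
  nb #.###: next=.  (t=1,i=10, bit23=0)
  nb #.##.: next=#  (t=0,i=5, bit22=1)
  nb #.#.#: next=.  (t=0,i=3, bit21=0)
  nb #.#..: next=.  (t=1,i=20, bit20=0)
  nb #..##: next=#  (t=0,i=8, bit19=1)
  nb #..#.: next=#  (t=5,i=16, bit18=1)
  nb #...#: next=.  (t=5,i=10, bit17=0)
  nb #....: next=.  (t=0,i=19, bit16=0)
  nb .####: next=#  (t=0,i=10, bit15=1)
  nb .###.: next=.  (t=3,i=17, bit14=0)
  nb .##.#: next=.  (t=0,i=1, bit13=0)
  nb .##..: next=#  (t=0,i=6, bit12=1)
  nb .#.##: next=.  (t=0,i=4, bit11=0)
  nb .#.#.: next=#  (t=3,i=2, bit10=1)
  nb .#..#: next=#  (t=5,i=15, bit9=1)
  nb .#...: next=.  (t=1,i=21, bit8=0)
  nb ..###: next=.  (t=0,i=9, bit7=0)
  nb ..##.: next=.  (t=0,i=0, bit6=0)
  nb ..#.#: next=#  (t=3,i=1, bit5=1)
  nb ..#..: next=#  (t=2,i=3, bit4=1)
  nb ...##: next=.  (t=0,i=21, bit3=0)
  nb ...#.: next=.  (t=2,i=2, bit2=0)
  nb ....#: next=#  (t=0,i=20, bit1=1)
  nb .....: next=.  (t=1,i=1, bit0=0)
  bits 11001001010011001001011000110010 = 3377239602

3377239602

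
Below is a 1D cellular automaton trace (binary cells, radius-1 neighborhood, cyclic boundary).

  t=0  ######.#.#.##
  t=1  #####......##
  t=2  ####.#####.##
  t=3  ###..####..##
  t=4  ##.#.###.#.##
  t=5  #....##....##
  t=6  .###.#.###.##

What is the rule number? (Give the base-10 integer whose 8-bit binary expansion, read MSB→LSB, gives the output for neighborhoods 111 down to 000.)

  [7] ### => #  t=0,i=0
  [6] ##. => .  t=0,i=5
  [5] #.# => .  t=0,i=6
  [4] #.. => #  t=1,i=5
  [3] .## => #  t=0,i=11
  [2] .#. => .  t=0,i=7
  [1] ..# => .  t=1,i=10
  [0] ... => #  t=1,i=6
  bits 10011001 = 153

153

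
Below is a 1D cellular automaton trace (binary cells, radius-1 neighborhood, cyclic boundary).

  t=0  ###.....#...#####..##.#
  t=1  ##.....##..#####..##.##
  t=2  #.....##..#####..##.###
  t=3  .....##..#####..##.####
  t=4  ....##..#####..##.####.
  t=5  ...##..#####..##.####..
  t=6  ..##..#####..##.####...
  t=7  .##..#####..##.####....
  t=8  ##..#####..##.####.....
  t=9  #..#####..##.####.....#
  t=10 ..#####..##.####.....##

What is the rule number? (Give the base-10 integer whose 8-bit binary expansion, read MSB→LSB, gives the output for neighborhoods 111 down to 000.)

174

  nb ###: next=#  (t=0,i=0, bit7=1)
  nb ##.: next=.  (t=0,i=2, bit6=0)
  nb #.#: next=#  (t=0,i=21, bit5=1)
  nb #..: next=.  (t=0,i=3, bit4=0)
  nb .##: next=#  (t=0,i=12, bit3=1)
  nb .#.: next=#  (t=0,i=8, bit2=1)
  nb ..#: next=#  (t=0,i=7, bit1=1)
  nb ...: next=.  (t=0,i=4, bit0=0)
  bits 10101110 = 174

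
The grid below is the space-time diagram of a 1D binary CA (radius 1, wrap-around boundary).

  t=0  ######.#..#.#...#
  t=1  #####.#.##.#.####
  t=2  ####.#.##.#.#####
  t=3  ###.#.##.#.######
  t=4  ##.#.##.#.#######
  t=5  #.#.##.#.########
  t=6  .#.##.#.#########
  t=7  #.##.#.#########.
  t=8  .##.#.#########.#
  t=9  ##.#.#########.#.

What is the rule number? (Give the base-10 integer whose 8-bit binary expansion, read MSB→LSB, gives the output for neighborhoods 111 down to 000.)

187

  ###|#  b7=1 t=0,i=0
  ##.|.  b6=0 t=0,i=5
  #.#|#  b5=1 t=0,i=6
  #..|#  b4=1 t=0,i=8
  .##|#  b3=1 t=0,i=16
  .#.|.  b2=0 t=0,i=7
  ..#|#  b1=1 t=0,i=9
  ...|#  b0=1 t=0,i=14
  bits 10111011 = 187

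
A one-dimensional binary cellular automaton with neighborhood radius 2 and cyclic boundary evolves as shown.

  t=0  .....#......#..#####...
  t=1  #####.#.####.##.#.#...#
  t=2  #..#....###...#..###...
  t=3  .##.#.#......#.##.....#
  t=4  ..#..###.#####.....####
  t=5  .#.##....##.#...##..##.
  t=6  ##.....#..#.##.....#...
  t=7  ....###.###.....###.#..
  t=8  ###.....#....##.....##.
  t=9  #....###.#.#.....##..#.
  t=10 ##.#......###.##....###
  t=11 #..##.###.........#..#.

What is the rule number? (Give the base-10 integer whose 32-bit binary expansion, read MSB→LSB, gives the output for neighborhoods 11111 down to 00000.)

  nb #####: next=.  (t=0,i=17, bit31=0)
  nb ####.: next=#  (t=0,i=18, bit30=1)
  nb ###.#: next=.  (t=1,i=4, bit29=0)
  nb ###..: next=.  (t=0,i=19, bit28=0)
  nb ##.##: next=.  (t=1,i=12, bit27=0)
  nb ##.#.: next=.  (t=1,i=5, bit26=0)
  nb ##..#: next=.  (t=4,i=0, bit25=0)
  nb ##...: next=.  (t=0,i=20, bit24=0)
  nb #.###: next=#  (t=1,i=8, bit23=1)
  nb #.##.: next=.  (t=1,i=13, bit22=0)
  nb #.#.#: next=.  (t=1,i=6, bit21=0)
  nb #.#..: next=#  (t=1,i=18, bit20=1)
  nb #..##: next=#  (t=0,i=14, bit19=1)
  nb #..#.: next=#  (t=2,i=2, bit18=1)
  nb #...#: next=.  (t=1,i=20, bit17=0)
  nb #....: next=.  (t=0,i=7, bit16=0)
  nb .####: next=#  (t=0,i=16, bit15=1)
  nb .###.: next=.  (t=2,i=9, bit14=0)
  nb .##.#: next=#  (t=1,i=14, bit13=1)
  nb .##..: next=.  (t=3,i=16, bit12=0)
  nb .#.##: next=.  (t=1,i=7, bit11=0)
  nb .#.#.: next=#  (t=1,i=17, bit10=1)
  nb .#..#: next=#  (t=0,i=13, bit9=1)
  nb .#...: next=#  (t=0,i=6, bit8=1)
  nb ..###: next=.  (t=0,i=15, bit7=0)
  nb ..##.: next=.  (t=5,i=9, bit6=0)
  nb ..#.#: next=#  (t=3,i=13, bit5=1)
  nb ..#..: next=.  (t=0,i=5, bit4=0)
  nb ...##: next=.  (t=1,i=21, bit3=0)
  nb ...#.: next=#  (t=0,i=4, bit2=1)
  nb ....#: next=#  (t=0,i=3, bit1=1)
  nb .....: next=#  (t=0,i=0, bit0=1)
  bits 01000000100111001010011100100111 = 1084008231

1084008231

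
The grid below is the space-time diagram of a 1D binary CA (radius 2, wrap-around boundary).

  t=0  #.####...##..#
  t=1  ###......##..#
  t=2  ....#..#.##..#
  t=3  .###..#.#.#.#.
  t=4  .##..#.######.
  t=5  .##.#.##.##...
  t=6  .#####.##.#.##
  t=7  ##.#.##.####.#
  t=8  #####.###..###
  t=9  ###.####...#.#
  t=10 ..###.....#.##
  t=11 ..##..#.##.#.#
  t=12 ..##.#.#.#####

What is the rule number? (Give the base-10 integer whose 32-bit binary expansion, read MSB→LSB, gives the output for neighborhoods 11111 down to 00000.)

2897575110

  ##### -> #   bit 31 = 1  t=4,i=9
  ####. -> .   bit 30 = 0  t=0,i=4
  ###.# -> #   bit 29 = 1  t=6,i=5
  ###.. -> .   bit 28 = 0  t=0,i=5
  ##.## -> #   bit 27 = 1  t=0,i=1
  ##.#. -> #   bit 26 = 1  t=5,i=3
  ##..# -> .   bit 25 = 0  t=0,i=11
  ##... -> .   bit 24 = 0  t=0,i=6
  #.### -> #   bit 23 = 1  t=0,i=2
  #.##. -> .   bit 22 = 0  t=2,i=9
  #.#.# -> #   bit 21 = 1  t=3,i=8
  #.#.. -> #   bit 20 = 1  t=3,i=12
  #..## -> .   bit 19 = 0  t=0,i=12
  #..#. -> #   bit 18 = 1  t=2,i=6
  #...# -> .   bit 17 = 0  t=0,i=7
  #.... -> #   bit 16 = 1  t=1,i=4
  .#### -> .   bit 15 = 0  t=0,i=3
  .###. -> #   bit 14 = 1  t=3,i=2
  .##.# -> #   bit 13 = 1  t=0,i=0
  .##.. -> #   bit 12 = 1  t=0,i=10
  .#.## -> #   bit 11 = 1  t=2,i=8
  .#.#. -> #   bit 10 = 1  t=3,i=7
  .#..# -> .   bit 9 = 0  t=2,i=5
  .#... -> .   bit 8 = 0  t=2,i=0
  ..### -> #   bit 7 = 1  t=1,i=13
  ..##. -> #   bit 6 = 1  t=0,i=9
  ..#.# -> .   bit 5 = 0  t=2,i=7
  ..#.. -> .   bit 4 = 0  t=2,i=4
  ...## -> .   bit 3 = 0  t=0,i=8
  ...#. -> #   bit 2 = 1  t=2,i=3
  ....# -> #   bit 1 = 1  t=1,i=7
  ..... -> .   bit 0 = 0  t=1,i=5
  bits 10101100101101010111110011000110 = 2897575110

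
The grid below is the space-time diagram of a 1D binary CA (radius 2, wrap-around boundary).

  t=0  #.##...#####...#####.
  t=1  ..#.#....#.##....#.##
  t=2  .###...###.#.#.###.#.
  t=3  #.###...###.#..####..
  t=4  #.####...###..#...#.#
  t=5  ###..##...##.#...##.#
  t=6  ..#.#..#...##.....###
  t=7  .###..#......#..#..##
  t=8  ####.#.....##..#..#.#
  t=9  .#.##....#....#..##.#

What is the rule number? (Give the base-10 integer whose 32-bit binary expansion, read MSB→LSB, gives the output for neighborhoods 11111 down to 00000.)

  #####|#  b31=1 t=0,i=9
  ####.|.  b30=0 t=0,i=10
  ###.#|#  b29=1 t=0,i=19
  ###..|#  b28=1 t=0,i=11
  ##.##|#  b27=1 t=4,i=1
  ##.#.|#  b26=1 t=0,i=20
  ##..#|.  b25=0 t=1,i=0
  ##...|#  b24=1 t=0,i=4
  #.###|#  b23=1 t=2,i=15
  #.##.|#  b22=1 t=0,i=2
  #.#.#|.  b21=0 t=0,i=0
  #.#..|.  b20=0 t=1,i=4
  #..##|#  b19=1 t=2,i=0
  #..#.|#  b18=1 t=1,i=1
  #...#|.  b17=0 t=0,i=5
  #....|.  b16=0 t=1,i=6
  .####|.  b15=0 t=0,i=8
  .###.|#  b14=1 t=2,i=2
  .##.#|#  b13=1 t=4,i=0
  .##..|.  b12=0 t=0,i=3
  .#.##|.  b11=0 t=0,i=1
  .#.#.|#  b10=1 t=1,i=3
  .#..#|.  b9=0 t=2,i=20
  .#...|.  b8=0 t=1,i=5
  ..###|.  b7=0 t=0,i=7
  ..##.|.  b6=0 t=5,i=5
  ..#.#|#  b5=1 t=1,i=2
  ..#..|.  b4=0 t=4,i=14
  ...##|.  b3=0 t=0,i=6
  ...#.|#  b2=1 t=1,i=8
  ....#|#  b1=1 t=1,i=7
  .....|.  b0=0 t=6,i=15
  bits 10111101110011000110010000100110 = 3184288806

3184288806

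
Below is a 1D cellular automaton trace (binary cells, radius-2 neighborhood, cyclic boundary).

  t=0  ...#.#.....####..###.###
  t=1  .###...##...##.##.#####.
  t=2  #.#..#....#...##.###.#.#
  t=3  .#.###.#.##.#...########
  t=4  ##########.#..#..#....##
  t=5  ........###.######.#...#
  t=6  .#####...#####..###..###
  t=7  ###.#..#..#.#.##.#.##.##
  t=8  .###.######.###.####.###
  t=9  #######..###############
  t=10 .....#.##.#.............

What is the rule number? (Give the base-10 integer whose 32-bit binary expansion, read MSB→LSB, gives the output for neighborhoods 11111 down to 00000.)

  #####|.  b31=0 t=1,i=20
  ####.|#  b30=1 t=0,i=13
  ###.#|#  b29=1 t=0,i=19
  ###..|.  b28=0 t=0,i=14
  ##.##|#  b27=1 t=0,i=20
  ##.#.|#  b26=1 t=2,i=1
  ##..#|#  b25=1 t=0,i=15
  ##...|.  b24=0 t=0,i=0
  #.###|#  b23=1 t=0,i=21
  #.##.|#  b22=1 t=1,i=15
  #.#.#|#  b21=1 t=2,i=21
  #.#..|.  b20=0 t=0,i=5
  #..##|#  b19=1 t=0,i=16
  #..#.|#  b18=1 t=2,i=4
  #...#|#  b17=1 t=0,i=1
  #....|#  b16=1 t=0,i=7
  .####|#  b15=1 t=0,i=12
  .###.|#  b14=1 t=0,i=18
  .##.#|.  b13=0 t=1,i=13
  .##..|.  b12=0 t=1,i=8
  .#.##|#  b11=1 t=2,i=22
  .#.#.|.  b10=0 t=0,i=4
  .#..#|#  b9=1 t=2,i=3
  .#...|.  b8=0 t=0,i=6
  ..###|.  b7=0 t=0,i=11
  ..##.|.  b6=0 t=1,i=7
  ..#.#|#  b5=1 t=0,i=3
  ..#..|#  b4=1 t=2,i=5
  ...##|.  b3=0 t=0,i=10
  ...#.|#  b2=1 t=0,i=2
  ....#|.  b1=0 t=0,i=9
  .....|#  b0=1 t=0,i=8
  bits 01101110111011111100101000110101 = 1861208629

1861208629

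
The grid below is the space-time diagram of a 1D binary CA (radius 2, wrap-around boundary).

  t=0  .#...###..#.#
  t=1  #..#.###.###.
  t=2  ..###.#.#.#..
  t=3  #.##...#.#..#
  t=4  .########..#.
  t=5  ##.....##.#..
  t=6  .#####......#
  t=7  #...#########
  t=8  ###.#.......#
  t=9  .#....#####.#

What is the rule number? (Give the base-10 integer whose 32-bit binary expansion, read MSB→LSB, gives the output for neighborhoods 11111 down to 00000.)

1498373287

  #####|.  b31=0 t=4,i=3
  ####.|#  b30=1 t=4,i=7
  ###.#|.  b29=0 t=1,i=7
  ###..|#  b28=1 t=0,i=7
  ##.##|#  b27=1 t=1,i=8
  ##.#.|.  b26=0 t=1,i=12
  ##..#|.  b25=0 t=0,i=8
  ##...|#  b24=1 t=3,i=4
  #.###|.  b23=0 t=1,i=5
  #.##.|#  b22=1 t=3,i=2
  #.#.#|.  b21=0 t=0,i=12
  #.#..|.  b20=0 t=0,i=1
  #..##|#  b19=1 t=3,i=11
  #..#.|#  b18=1 t=0,i=9
  #...#|#  b17=1 t=0,i=3
  #....|#  b16=1 t=2,i=12
  .####|.  b15=0 t=4,i=2
  .###.|#  b14=1 t=0,i=6
  .##.#|.  b13=0 t=3,i=0
  .##..|#  b12=1 t=3,i=3
  .#.##|#  b11=1 t=1,i=4
  .#.#.|#  b10=1 t=0,i=0
  .#..#|.  b9=0 t=1,i=1
  .#...|.  b8=0 t=0,i=2
  ..###|#  b7=1 t=0,i=5
  ..##.|.  b6=0 t=3,i=12
  ..#.#|#  b5=1 t=0,i=10
  ..#..|.  b4=0 t=4,i=11
  ...##|.  b3=0 t=0,i=4
  ...#.|#  b2=1 t=3,i=6
  ....#|#  b1=1 t=2,i=0
  .....|#  b0=1 t=5,i=4
  bits 01011001010011110101110010100111 = 1498373287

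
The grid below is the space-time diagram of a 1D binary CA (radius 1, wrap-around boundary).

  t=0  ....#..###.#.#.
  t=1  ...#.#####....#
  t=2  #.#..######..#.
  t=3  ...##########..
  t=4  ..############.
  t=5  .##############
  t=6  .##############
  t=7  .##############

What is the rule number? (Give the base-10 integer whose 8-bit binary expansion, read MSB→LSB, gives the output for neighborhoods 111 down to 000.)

218

  [7] ### => #  t=0,i=8
  [6] ##. => #  t=0,i=9
  [5] #.# => .  t=0,i=10
  [4] #.. => #  t=0,i=5
  [3] .## => #  t=0,i=7
  [2] .#. => .  t=0,i=4
  [1] ..# => #  t=0,i=3
  [0] ... => .  t=0,i=0
  bits 11011010 = 218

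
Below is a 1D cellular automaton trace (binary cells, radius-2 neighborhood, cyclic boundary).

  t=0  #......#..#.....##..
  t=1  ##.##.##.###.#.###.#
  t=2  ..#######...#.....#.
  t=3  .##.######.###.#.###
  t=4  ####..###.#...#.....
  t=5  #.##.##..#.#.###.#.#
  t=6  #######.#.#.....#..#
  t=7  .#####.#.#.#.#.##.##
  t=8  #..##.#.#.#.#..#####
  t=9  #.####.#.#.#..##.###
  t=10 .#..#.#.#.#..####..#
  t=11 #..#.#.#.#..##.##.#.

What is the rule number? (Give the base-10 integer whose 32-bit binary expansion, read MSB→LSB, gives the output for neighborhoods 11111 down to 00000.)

  ##### -> #   bit 31 = 1  t=2,i=4
  ####. -> #   bit 30 = 1  t=2,i=7
  ###.# -> .   bit 29 = 0  t=1,i=1
  ###.. -> #   bit 28 = 1  t=2,i=8
  ##.## -> #   bit 27 = 1  t=1,i=2
  ##.#. -> #   bit 26 = 1  t=1,i=12
  ##..# -> .   bit 25 = 0  t=0,i=18
  ##... -> #   bit 24 = 1  t=2,i=9
  #.### -> .   bit 23 = 0  t=1,i=9
  #.##. -> #   bit 22 = 1  t=1,i=3
  #.#.# -> .   bit 21 = 0  t=1,i=13
  #.#.. -> .   bit 20 = 0  t=4,i=10
  #..## -> #   bit 19 = 1  t=4,i=5
  #..#. -> #   bit 18 = 1  t=0,i=9
  #...# -> .   bit 17 = 0  t=2,i=0
  #.... -> .   bit 16 = 0  t=0,i=2
  .#### -> .   bit 15 = 0  t=2,i=3
  .###. -> .   bit 14 = 0  t=1,i=0
  .##.# -> #   bit 13 = 1  t=1,i=4
  .##.. -> #   bit 12 = 1  t=0,i=17
  .#.## -> .   bit 11 = 0  t=1,i=14
  .#.#. -> #   bit 10 = 1  t=5,i=10
  .#..# -> .   bit 9 = 0  t=0,i=8
  .#... -> #   bit 8 = 1  t=0,i=1
  ..### -> #   bit 7 = 1  t=2,i=2
  ..##. -> #   bit 6 = 1  t=0,i=16
  ..#.# -> .   bit 5 = 0  t=5,i=9
  ..#.. -> #   bit 4 = 1  t=0,i=0
  ...## -> #   bit 3 = 1  t=0,i=15
  ...#. -> #   bit 2 = 1  t=0,i=6
  ....# -> .   bit 1 = 0  t=0,i=5
  ..... -> #   bit 0 = 1  t=0,i=3
  bits 11011101010011000011010111011101 = 3712759261

3712759261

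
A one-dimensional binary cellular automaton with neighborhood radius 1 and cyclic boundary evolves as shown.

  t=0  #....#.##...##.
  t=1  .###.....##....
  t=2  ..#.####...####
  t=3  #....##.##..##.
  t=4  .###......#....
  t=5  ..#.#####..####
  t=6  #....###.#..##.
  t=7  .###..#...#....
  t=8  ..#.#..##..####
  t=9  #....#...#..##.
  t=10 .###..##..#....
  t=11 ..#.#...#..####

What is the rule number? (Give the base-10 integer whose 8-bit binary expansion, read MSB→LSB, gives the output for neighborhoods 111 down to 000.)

145

  ###|#  b7=1 t=1,i=2
  ##.|.  b6=0 t=0,i=8
  #.#|.  b5=0 t=0,i=6
  #..|#  b4=1 t=0,i=1
  .##|.  b3=0 t=0,i=7
  .#.|.  b2=0 t=0,i=0
  ..#|.  b1=0 t=0,i=4
  ...|#  b0=1 t=0,i=2
  bits 10010001 = 145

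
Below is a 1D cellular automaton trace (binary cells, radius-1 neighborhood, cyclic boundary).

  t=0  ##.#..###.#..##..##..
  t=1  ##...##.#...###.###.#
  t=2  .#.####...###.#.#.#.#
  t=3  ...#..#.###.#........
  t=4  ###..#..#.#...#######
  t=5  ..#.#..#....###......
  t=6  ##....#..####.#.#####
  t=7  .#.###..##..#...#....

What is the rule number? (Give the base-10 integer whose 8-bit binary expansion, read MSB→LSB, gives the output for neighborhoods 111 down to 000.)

75

  ###|.  b7=0 t=0,i=7
  ##.|#  b6=1 t=0,i=1
  #.#|.  b5=0 t=0,i=2
  #..|.  b4=0 t=0,i=4
  .##|#  b3=1 t=0,i=0
  .#.|.  b2=0 t=0,i=3
  ..#|#  b1=1 t=0,i=5
  ...|#  b0=1 t=1,i=3
  bits 01001011 = 75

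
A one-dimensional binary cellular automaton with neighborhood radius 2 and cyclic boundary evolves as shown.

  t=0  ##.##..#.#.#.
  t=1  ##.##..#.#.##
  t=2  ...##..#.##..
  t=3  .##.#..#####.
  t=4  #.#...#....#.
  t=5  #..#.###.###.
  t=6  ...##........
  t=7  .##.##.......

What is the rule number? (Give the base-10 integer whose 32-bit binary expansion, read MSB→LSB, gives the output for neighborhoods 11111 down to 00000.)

292043070

  ##### -> .   bit 31 = 0  t=3,i=9
  ####. -> .   bit 30 = 0  t=1,i=0
  ###.# -> .   bit 29 = 0  t=1,i=1
  ###.. -> #   bit 28 = 1  t=3,i=11
  ##.## -> .   bit 27 = 0  t=0,i=2
  ##.#. -> .   bit 26 = 0  t=3,i=3
  ##..# -> .   bit 25 = 0  t=0,i=5
  ##... -> #   bit 24 = 1  t=2,i=11
  #.### -> .   bit 23 = 0  t=1,i=11
  #.##. -> #   bit 22 = 1  t=0,i=0
  #.#.# -> #   bit 21 = 1  t=0,i=9
  #.#.. -> .   bit 20 = 0  t=3,i=4
  #..## -> #   bit 19 = 1  t=3,i=0
  #..#. -> .   bit 18 = 0  t=0,i=6
  #...# -> .   bit 17 = 0  t=4,i=4
  #.... -> .   bit 16 = 0  t=2,i=12
  .#### -> .   bit 15 = 0  t=1,i=12
  .###. -> .   bit 14 = 0  t=5,i=6
  .##.# -> #   bit 13 = 1  t=0,i=1
  .##.. -> #   bit 12 = 1  t=0,i=4
  .#.## -> #   bit 11 = 1  t=0,i=12
  .#.#. -> .   bit 10 = 0  t=0,i=8
  .#..# -> .   bit 9 = 0  t=3,i=5
  .#... -> #   bit 8 = 1  t=4,i=3
  ..### -> .   bit 7 = 0  t=3,i=7
  ..##. -> .   bit 6 = 0  t=2,i=3
  ..#.# -> #   bit 5 = 1  t=0,i=7
  ..#.. -> #   bit 4 = 1  t=4,i=6
  ...## -> #   bit 3 = 1  t=2,i=2
  ...#. -> #   bit 2 = 1  t=4,i=5
  ....# -> #   bit 1 = 1  t=2,i=1
  ..... -> .   bit 0 = 0  t=2,i=0
  bits 00010001011010000011100100111110 = 292043070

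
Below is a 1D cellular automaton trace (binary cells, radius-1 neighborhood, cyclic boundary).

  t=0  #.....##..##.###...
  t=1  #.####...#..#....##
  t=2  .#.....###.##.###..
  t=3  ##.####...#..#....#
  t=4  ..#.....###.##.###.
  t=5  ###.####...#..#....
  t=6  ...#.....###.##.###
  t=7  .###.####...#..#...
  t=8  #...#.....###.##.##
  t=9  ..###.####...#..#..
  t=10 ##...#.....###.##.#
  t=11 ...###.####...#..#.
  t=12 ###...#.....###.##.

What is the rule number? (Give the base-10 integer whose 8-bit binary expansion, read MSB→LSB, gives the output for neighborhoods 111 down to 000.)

  ###|.  b7=0 t=0,i=14
  ##.|.  b6=0 t=0,i=7
  #.#|#  b5=1 t=0,i=12
  #..|.  b4=0 t=0,i=1
  .##|.  b3=0 t=0,i=6
  .#.|#  b2=1 t=0,i=0
  ..#|#  b1=1 t=0,i=5
  ...|#  b0=1 t=0,i=2
  bits 00100111 = 39

39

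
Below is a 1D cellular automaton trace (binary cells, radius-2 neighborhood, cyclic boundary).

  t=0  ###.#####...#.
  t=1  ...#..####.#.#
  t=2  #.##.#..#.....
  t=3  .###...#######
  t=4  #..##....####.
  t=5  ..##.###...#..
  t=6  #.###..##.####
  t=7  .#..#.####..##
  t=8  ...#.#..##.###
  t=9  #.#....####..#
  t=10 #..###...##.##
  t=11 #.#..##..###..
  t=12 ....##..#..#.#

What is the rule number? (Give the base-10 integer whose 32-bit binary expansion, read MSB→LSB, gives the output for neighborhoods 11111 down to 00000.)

3645712727

  [31] ##### => #  t=0,i=6
  [30] ####. => #  t=0,i=7
  [29] ###.# => .  t=0,i=2
  [28] ###.. => #  t=0,i=8
  [27] ##.## => #  t=0,i=3
  [26] ##.#. => .  t=1,i=10
  [25] ##..# => .  t=6,i=5
  [24] ##... => #  t=0,i=9
  [23] #.### => .  t=0,i=0
  [22] #.##. => #  t=2,i=2
  [21] #.#.# => .  t=1,i=11
  [20] #.#.. => .  t=1,i=13
  [19] #..## => #  t=1,i=5
  [18] #..#. => #  t=2,i=7
  [17] #...# => .  t=0,i=10
  [16] #.... => #  t=2,i=10
  [15] .#### => .  t=0,i=5
  [14] .###. => .  t=0,i=1
  [13] .##.# => #  t=2,i=3
  [12] .##.. => .  t=4,i=4
  [11] .#.## => #  t=0,i=13
  [10] .#.#. => .  t=1,i=12
  [9] .#..# => .  t=1,i=4
  [8] .#... => #  t=1,i=0
  [7] ..### => .  t=1,i=6
  [6] ..##. => #  t=4,i=3
  [5] ..#.# => .  t=0,i=12
  [4] ..#.. => #  t=1,i=3
  [3] ...## => .  t=3,i=6
  [2] ...#. => #  t=0,i=11
  [1] ....# => #  t=2,i=12
  [0] ..... => #  t=2,i=11
  bits 11011001010011010010100101010111 = 3645712727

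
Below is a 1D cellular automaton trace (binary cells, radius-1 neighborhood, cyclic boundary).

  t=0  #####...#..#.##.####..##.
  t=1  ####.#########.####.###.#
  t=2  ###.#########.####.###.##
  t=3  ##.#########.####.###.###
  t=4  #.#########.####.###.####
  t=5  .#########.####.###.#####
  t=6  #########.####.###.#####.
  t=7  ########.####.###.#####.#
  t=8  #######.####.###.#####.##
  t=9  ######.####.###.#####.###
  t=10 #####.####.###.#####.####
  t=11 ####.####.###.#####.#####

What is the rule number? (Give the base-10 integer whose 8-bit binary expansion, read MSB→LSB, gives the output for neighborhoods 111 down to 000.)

  nb ###: next=#  (t=0,i=1, bit7=1)
  nb ##.: next=.  (t=0,i=4, bit6=0)
  nb #.#: next=#  (t=0,i=12, bit5=1)
  nb #..: next=#  (t=0,i=5, bit4=1)
  nb .##: next=#  (t=0,i=0, bit3=1)
  nb .#.: next=#  (t=0,i=8, bit2=1)
  nb ..#: next=#  (t=0,i=7, bit1=1)
  nb ...: next=#  (t=0,i=6, bit0=1)
  bits 10111111 = 191

191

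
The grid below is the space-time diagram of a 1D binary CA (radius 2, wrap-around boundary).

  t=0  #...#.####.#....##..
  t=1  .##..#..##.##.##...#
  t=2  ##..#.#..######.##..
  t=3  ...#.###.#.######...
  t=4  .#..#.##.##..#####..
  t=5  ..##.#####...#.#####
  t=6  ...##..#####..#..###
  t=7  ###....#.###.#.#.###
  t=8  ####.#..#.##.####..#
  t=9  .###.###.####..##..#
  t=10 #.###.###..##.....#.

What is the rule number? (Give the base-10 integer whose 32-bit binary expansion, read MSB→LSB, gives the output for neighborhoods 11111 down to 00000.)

4185288586

  ##### -> #   bit 31 = 1  t=2,i=11
  ####. -> #   bit 30 = 1  t=0,i=8
  ###.# -> #   bit 29 = 1  t=0,i=9
  ###.. -> #   bit 28 = 1  t=3,i=16
  ##.## -> #   bit 27 = 1  t=1,i=10
  ##.#. -> .   bit 26 = 0  t=0,i=10
  ##..# -> .   bit 25 = 0  t=0,i=18
  ##... -> #   bit 24 = 1  t=1,i=16
  #.### -> .   bit 23 = 0  t=0,i=6
  #.##. -> #   bit 22 = 1  t=1,i=1
  #.#.# -> #   bit 21 = 1  t=3,i=9
  #.#.. -> #   bit 20 = 1  t=0,i=11
  #..## -> .   bit 19 = 0  t=1,i=7
  #..#. -> #   bit 18 = 1  t=0,i=19
  #...# -> #   bit 17 = 1  t=0,i=2
  #.... -> .   bit 16 = 0  t=0,i=13
  .#### -> .   bit 15 = 0  t=0,i=7
  .###. -> #   bit 14 = 1  t=3,i=6
  .##.# -> #   bit 13 = 1  t=1,i=9
  .##.. -> .   bit 12 = 0  t=0,i=17
  .#.## -> #   bit 11 = 1  t=0,i=5
  .#.#. -> #   bit 10 = 1  t=2,i=5
  .#..# -> #   bit 9 = 1  t=1,i=6
  .#... -> #   bit 8 = 1  t=0,i=1
  ..### -> #   bit 7 = 1  t=2,i=9
  ..##. -> .   bit 6 = 0  t=0,i=16
  ..#.# -> .   bit 5 = 0  t=0,i=4
  ..#.. -> .   bit 4 = 0  t=0,i=0
  ...## -> #   bit 3 = 1  t=0,i=15
  ...#. -> .   bit 2 = 0  t=0,i=3
  ....# -> #   bit 1 = 1  t=0,i=14
  ..... -> .   bit 0 = 0  t=3,i=0
  bits 11111001011101100110111110001010 = 4185288586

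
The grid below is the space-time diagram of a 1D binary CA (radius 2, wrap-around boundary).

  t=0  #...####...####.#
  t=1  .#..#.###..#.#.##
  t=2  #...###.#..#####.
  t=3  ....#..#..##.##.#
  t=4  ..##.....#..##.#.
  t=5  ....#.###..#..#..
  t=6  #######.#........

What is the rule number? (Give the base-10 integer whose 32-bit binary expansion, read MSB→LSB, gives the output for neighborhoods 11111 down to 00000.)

3722972327

  [31] ##### => #  t=2,i=13
  [30] ####. => #  t=0,i=6
  [29] ###.# => .  t=0,i=14
  [28] ###.. => #  t=0,i=7
  [27] ##.## => #  t=0,i=15
  [26] ##.#. => #  t=1,i=0
  [25] ##..# => .  t=1,i=9
  [24] ##... => #  t=0,i=1
  [23] #.### => #  t=1,i=6
  [22] #.##. => #  t=0,i=16
  [21] #.#.# => #  t=1,i=13
  [20] #.#.. => .  t=1,i=1
  [19] #..## => #  t=2,i=10
  [18] #..#. => .  t=1,i=3
  [17] #...# => .  t=0,i=2
  [16] #.... => .  t=3,i=1
  [15] .#### => .  t=0,i=5
  [14] .###. => .  t=1,i=7
  [13] .##.# => .  t=1,i=16
  [12] .##.. => .  t=0,i=0
  [11] .#.## => #  t=1,i=5
  [10] .#.#. => #  t=1,i=12
  [9] .#..# => .  t=1,i=2
  [8] .#... => .  t=2,i=1
  [7] ..### => #  t=0,i=4
  [6] ..##. => .  t=3,i=10
  [5] ..#.# => #  t=1,i=4
  [4] ..#.. => .  t=3,i=4
  [3] ...## => .  t=0,i=3
  [2] ...#. => #  t=3,i=3
  [1] ....# => #  t=3,i=2
  [0] ..... => #  t=4,i=6
  bits 11011101111010000000110010100111 = 3722972327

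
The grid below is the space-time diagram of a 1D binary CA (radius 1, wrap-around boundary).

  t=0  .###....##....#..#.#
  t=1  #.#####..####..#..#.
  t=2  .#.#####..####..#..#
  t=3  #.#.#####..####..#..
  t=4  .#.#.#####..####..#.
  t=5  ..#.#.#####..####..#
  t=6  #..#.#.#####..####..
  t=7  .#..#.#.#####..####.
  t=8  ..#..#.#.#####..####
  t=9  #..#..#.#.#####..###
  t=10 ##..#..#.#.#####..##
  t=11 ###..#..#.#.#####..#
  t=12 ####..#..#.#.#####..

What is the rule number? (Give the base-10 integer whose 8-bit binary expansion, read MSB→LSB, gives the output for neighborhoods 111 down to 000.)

241

  nb ###: next=#  (t=0,i=2, bit7=1)
  nb ##.: next=#  (t=0,i=3, bit6=1)
  nb #.#: next=#  (t=0,i=0, bit5=1)
  nb #..: next=#  (t=0,i=4, bit4=1)
  nb .##: next=.  (t=0,i=1, bit3=0)
  nb .#.: next=.  (t=0,i=14, bit2=0)
  nb ..#: next=.  (t=0,i=7, bit1=0)
  nb ...: next=#  (t=0,i=5, bit0=1)
  bits 11110001 = 241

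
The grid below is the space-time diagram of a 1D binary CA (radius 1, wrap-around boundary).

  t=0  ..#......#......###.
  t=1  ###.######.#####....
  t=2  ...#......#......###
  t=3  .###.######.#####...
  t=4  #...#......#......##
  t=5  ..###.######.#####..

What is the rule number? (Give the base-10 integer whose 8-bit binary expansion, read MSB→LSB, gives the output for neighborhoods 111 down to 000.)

39

  ###|.  b7=0 t=0,i=17
  ##.|.  b6=0 t=0,i=18
  #.#|#  b5=1 t=1,i=3
  #..|.  b4=0 t=0,i=3
  .##|.  b3=0 t=0,i=16
  .#.|#  b2=1 t=0,i=2
  ..#|#  b1=1 t=0,i=1
  ...|#  b0=1 t=0,i=0
  bits 00100111 = 39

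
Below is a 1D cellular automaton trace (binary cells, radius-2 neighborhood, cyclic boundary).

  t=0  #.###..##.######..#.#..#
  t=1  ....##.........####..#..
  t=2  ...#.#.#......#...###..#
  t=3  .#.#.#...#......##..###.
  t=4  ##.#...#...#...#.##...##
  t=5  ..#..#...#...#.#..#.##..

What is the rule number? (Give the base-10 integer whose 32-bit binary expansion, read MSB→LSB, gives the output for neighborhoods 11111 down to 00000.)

  [31] ##### => .  t=0,i=12
  [30] ####. => .  t=0,i=14
  [29] ###.# => .  t=4,i=1
  [28] ###.. => #  t=0,i=4
  [27] ##.## => .  t=0,i=1
  [26] ##.#. => #  t=4,i=2
  [25] ##..# => #  t=0,i=5
  [24] ##... => .  t=1,i=6
  [23] #.### => .  t=0,i=2
  [22] #.##. => .  t=4,i=17
  [21] #.#.# => #  t=2,i=5
  [20] #.#.. => .  t=0,i=20
  [19] #..## => .  t=0,i=6
  [18] #..#. => #  t=0,i=17
  [17] #...# => #  t=2,i=1
  [16] #.... => #  t=1,i=7
  [15] .#### => .  t=0,i=11
  [14] .###. => .  t=0,i=3
  [13] .##.# => .  t=0,i=0
  [12] .##.. => #  t=1,i=5
  [11] .#.## => .  t=4,i=16
  [10] .#.#. => .  t=0,i=19
  [9] .#..# => #  t=0,i=21
  [8] .#... => .  t=1,i=22
  [7] ..### => .  t=1,i=15
  [6] ..##. => .  t=0,i=7
  [5] ..#.# => #  t=0,i=18
  [4] ..#.. => .  t=1,i=21
  [3] ...## => #  t=1,i=3
  [2] ...#. => .  t=2,i=2
  [1] ....# => .  t=1,i=2
  [0] ..... => .  t=1,i=0
  bits 00010110001001110001001000101000 = 371659304

371659304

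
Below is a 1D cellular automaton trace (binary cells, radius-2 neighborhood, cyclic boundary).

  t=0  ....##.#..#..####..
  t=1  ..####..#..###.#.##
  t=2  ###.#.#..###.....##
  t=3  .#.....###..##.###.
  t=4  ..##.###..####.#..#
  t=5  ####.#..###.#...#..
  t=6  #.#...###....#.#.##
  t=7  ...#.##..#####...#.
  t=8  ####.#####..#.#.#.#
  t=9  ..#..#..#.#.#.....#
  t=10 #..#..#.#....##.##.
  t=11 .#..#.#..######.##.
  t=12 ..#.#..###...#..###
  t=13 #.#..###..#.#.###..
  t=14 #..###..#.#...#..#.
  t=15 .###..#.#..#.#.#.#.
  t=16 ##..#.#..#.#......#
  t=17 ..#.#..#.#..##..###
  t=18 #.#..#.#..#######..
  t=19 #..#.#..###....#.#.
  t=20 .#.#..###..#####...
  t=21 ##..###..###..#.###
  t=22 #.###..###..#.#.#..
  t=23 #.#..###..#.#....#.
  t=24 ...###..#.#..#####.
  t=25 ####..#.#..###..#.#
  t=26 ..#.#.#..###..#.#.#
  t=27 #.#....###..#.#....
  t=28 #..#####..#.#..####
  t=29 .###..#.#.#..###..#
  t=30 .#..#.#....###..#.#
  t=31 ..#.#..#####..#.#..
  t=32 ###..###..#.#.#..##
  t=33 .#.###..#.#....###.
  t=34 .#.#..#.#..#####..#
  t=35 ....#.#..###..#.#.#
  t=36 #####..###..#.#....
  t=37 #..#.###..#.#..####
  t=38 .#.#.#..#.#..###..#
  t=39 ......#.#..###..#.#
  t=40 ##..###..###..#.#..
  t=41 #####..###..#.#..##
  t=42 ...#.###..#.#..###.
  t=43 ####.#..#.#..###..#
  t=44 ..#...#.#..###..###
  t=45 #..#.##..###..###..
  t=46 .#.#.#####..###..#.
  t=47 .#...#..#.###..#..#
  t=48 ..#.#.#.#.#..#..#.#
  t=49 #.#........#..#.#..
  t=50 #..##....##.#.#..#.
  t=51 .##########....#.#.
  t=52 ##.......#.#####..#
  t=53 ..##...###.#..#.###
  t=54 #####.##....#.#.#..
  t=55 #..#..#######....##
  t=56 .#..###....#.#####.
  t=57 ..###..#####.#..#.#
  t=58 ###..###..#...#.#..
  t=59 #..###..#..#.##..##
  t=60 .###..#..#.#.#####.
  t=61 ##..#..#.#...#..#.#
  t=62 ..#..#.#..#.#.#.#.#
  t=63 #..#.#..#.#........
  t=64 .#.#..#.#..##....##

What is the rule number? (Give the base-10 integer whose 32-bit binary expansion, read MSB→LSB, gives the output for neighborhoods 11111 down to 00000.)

  #####|.  b31=0 t=2,i=0
  ####.|#  b30=1 t=0,i=15
  ###.#|.  b29=0 t=1,i=13
  ###..|.  b28=0 t=0,i=16
  ##.##|.  b27=0 t=3,i=14
  ##.#.|.  b26=0 t=0,i=6
  ##..#|#  b25=1 t=1,i=0
  ##...|#  b24=1 t=0,i=17
  #.###|#  b23=1 t=3,i=15
  #.##.|#  b22=1 t=1,i=17
  #.#.#|.  b21=0 t=1,i=15
  #.#..|.  b20=0 t=0,i=7
  #..##|#  b19=1 t=0,i=12
  #..#.|.  b18=0 t=0,i=9
  #...#|.  b17=0 t=5,i=14
  #....|#  b16=1 t=0,i=18
  .####|.  b15=0 t=0,i=14
  .###.|.  b14=0 t=1,i=12
  .##.#|#  b13=1 t=0,i=5
  .##..|#  b12=1 t=1,i=18
  .#.##|.  b11=0 t=1,i=16
  .#.#.|.  b10=0 t=2,i=5
  .#..#|#  b9=1 t=0,i=8
  .#...|#  b8=1 t=3,i=2
  ..###|#  b7=1 t=0,i=13
  ..##.|#  b6=1 t=0,i=4
  ..#.#|#  b5=1 t=6,i=13
  ..#..|.  b4=0 t=0,i=10
  ...##|#  b3=1 t=0,i=3
  ...#.|#  b2=1 t=5,i=15
  ....#|#  b1=1 t=0,i=2
  .....|.  b0=0 t=0,i=0
  bits 01000011110010010011001111101110 = 1137259502

1137259502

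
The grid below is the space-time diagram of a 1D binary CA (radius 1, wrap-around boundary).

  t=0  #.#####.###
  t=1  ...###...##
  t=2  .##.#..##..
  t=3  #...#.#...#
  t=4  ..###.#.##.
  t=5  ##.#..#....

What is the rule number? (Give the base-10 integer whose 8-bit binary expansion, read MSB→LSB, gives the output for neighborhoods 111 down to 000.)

135

  ### -> #   bit 7 = 1  t=0,i=3
  ##. -> .   bit 6 = 0  t=0,i=0
  #.# -> .   bit 5 = 0  t=0,i=1
  #.. -> .   bit 4 = 0  t=1,i=0
  .## -> .   bit 3 = 0  t=0,i=2
  .#. -> #   bit 2 = 1  t=2,i=4
  ..# -> #   bit 1 = 1  t=1,i=2
  ... -> #   bit 0 = 1  t=1,i=1
  bits 10000111 = 135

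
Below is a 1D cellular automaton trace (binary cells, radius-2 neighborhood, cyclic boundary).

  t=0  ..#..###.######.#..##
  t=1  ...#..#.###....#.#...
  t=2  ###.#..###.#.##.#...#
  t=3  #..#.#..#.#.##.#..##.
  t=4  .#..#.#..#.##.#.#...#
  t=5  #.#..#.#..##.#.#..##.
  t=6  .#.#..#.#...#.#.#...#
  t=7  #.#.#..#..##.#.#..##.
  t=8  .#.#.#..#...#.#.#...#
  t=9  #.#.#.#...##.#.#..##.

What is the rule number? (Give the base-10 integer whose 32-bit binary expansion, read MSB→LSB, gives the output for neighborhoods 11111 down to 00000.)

230870543

  #####|.  b31=0 t=0,i=11
  ####.|.  b30=0 t=0,i=13
  ###.#|.  b29=0 t=0,i=7
  ###..|.  b28=0 t=1,i=10
  ##.##|#  b27=1 t=0,i=8
  ##.#.|#  b26=1 t=0,i=15
  ##..#|.  b25=0 t=0,i=0
  ##...|#  b24=1 t=1,i=11
  #.###|#  b23=1 t=0,i=9
  #.##.|#  b22=1 t=2,i=13
  #.#.#|.  b21=0 t=2,i=11
  #.#..|.  b20=0 t=0,i=16
  #..##|.  b19=0 t=0,i=4
  #..#.|.  b18=0 t=0,i=1
  #...#|#  b17=1 t=2,i=18
  #....|.  b16=0 t=1,i=12
  .####|#  b15=1 t=0,i=10
  .###.|#  b14=1 t=0,i=6
  .##.#|.  b13=0 t=2,i=14
  .##..|.  b12=0 t=0,i=20
  .#.##|#  b11=1 t=1,i=7
  .#.#.|#  b10=1 t=1,i=16
  .#..#|#  b9=1 t=0,i=3
  .#...|.  b8=0 t=1,i=18
  ..###|.  b7=0 t=0,i=5
  ..##.|.  b6=0 t=0,i=19
  ..#.#|.  b5=0 t=1,i=6
  ..#..|.  b4=0 t=0,i=2
  ...##|#  b3=1 t=2,i=19
  ...#.|#  b2=1 t=1,i=2
  ....#|#  b1=1 t=1,i=1
  .....|#  b0=1 t=1,i=0
  bits 00001101110000101100111000001111 = 230870543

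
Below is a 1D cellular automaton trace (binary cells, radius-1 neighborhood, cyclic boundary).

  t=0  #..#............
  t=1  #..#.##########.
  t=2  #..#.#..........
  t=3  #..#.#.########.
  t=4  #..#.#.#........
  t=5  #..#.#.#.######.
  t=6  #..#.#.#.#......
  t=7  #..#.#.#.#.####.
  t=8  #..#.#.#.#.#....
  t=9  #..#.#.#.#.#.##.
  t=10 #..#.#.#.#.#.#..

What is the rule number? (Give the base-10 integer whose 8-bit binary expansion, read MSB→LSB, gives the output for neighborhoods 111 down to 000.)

  ###|.  b7=0 t=1,i=6
  ##.|.  b6=0 t=1,i=14
  #.#|.  b5=0 t=1,i=4
  #..|.  b4=0 t=0,i=1
  .##|#  b3=1 t=1,i=5
  .#.|#  b2=1 t=0,i=0
  ..#|.  b1=0 t=0,i=2
  ...|#  b0=1 t=0,i=5
  bits 00001101 = 13

13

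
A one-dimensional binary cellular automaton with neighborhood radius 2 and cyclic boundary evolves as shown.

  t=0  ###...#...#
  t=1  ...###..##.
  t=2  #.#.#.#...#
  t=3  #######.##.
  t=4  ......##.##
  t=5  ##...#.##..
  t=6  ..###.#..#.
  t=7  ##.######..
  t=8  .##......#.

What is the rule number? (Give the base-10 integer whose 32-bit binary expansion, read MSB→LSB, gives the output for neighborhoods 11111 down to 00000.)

792161804

  nb #####: next=.  (t=3,i=2, bit31=0)
  nb ####.: next=.  (t=0,i=1, bit30=0)
  nb ###.#: next=#  (t=3,i=6, bit29=1)
  nb ###..: next=.  (t=0,i=2, bit28=0)
  nb ##.##: next=#  (t=3,i=7, bit27=1)
  nb ##.#.: next=#  (t=2,i=1, bit26=1)
  nb ##..#: next=#  (t=1,i=6, bit25=1)
  nb ##...: next=#  (t=0,i=3, bit24=1)
  nb #.###: next=.  (t=3,i=0, bit23=0)
  nb #.##.: next=.  (t=3,i=8, bit22=0)
  nb #.#.#: next=#  (t=2,i=2, bit21=1)
  nb #.#..: next=#  (t=2,i=6, bit20=1)
  nb #..##: next=.  (t=1,i=7, bit19=0)
  nb #..#.: next=#  (t=6,i=8, bit18=1)
  nb #...#: next=#  (t=0,i=4, bit17=1)
  nb #....: next=#  (t=1,i=0, bit16=1)
  nb .####: next=.  (t=0,i=0, bit15=0)
  nb .###.: next=#  (t=1,i=4, bit14=1)
  nb .##.#: next=#  (t=2,i=0, bit13=1)
  nb .##..: next=.  (t=1,i=9, bit12=0)
  nb .#.##: next=#  (t=5,i=6, bit11=1)
  nb .#.#.: next=#  (t=2,i=3, bit10=1)
  nb .#..#: next=#  (t=6,i=7, bit9=1)
  nb .#...: next=.  (t=0,i=7, bit8=0)
  nb ..###: next=.  (t=0,i=10, bit7=0)
  nb ..##.: next=.  (t=1,i=8, bit6=0)
  nb ..#.#: next=.  (t=5,i=5, bit5=0)
  nb ..#..: next=.  (t=0,i=6, bit4=0)
  nb ...##: next=#  (t=0,i=9, bit3=1)
  nb ...#.: next=#  (t=0,i=5, bit2=1)
  nb ....#: next=.  (t=1,i=1, bit1=0)
  nb .....: next=.  (t=4,i=2, bit0=0)
  bits 00101111001101110110111000001100 = 792161804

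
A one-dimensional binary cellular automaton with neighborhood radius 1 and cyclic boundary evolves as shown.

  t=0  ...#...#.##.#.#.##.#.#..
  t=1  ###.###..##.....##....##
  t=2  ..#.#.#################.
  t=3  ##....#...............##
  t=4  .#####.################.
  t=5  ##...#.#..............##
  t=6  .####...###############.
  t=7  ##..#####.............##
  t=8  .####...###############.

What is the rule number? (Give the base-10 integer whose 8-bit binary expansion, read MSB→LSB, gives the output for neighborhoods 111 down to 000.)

91

  [7] ### => .  t=1,i=0
  [6] ##. => #  t=0,i=10
  [5] #.# => .  t=0,i=8
  [4] #.. => #  t=0,i=4
  [3] .## => #  t=0,i=9
  [2] .#. => .  t=0,i=3
  [1] ..# => #  t=0,i=2
  [0] ... => #  t=0,i=0
  bits 01011011 = 91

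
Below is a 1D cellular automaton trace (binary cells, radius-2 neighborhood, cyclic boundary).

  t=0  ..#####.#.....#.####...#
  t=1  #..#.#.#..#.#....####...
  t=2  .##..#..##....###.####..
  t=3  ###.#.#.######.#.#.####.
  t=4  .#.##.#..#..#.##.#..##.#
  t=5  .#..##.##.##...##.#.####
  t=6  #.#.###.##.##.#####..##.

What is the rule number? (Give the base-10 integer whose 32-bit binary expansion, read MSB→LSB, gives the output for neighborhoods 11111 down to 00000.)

  [31] ##### => .  t=0,i=4
  [30] ####. => #  t=0,i=5
  [29] ###.# => .  t=0,i=6
  [28] ###.. => #  t=0,i=19
  [27] ##.## => #  t=2,i=17
  [26] ##.#. => #  t=0,i=7
  [25] ##..# => .  t=2,i=3
  [24] ##... => #  t=0,i=20
  [23] #.### => .  t=0,i=16
  [22] #.##. => .  t=4,i=3
  [21] #.#.# => #  t=1,i=5
  [20] #.#.. => .  t=0,i=8
  [19] #..## => .  t=0,i=1
  [18] #..#. => #  t=1,i=2
  [17] #...# => .  t=0,i=21
  [16] #.... => #  t=0,i=10
  [15] .#### => #  t=0,i=3
  [14] .###. => #  t=2,i=15
  [13] .##.# => #  t=4,i=4
  [12] .##.. => #  t=2,i=2
  [11] .#.## => .  t=0,i=15
  [10] .#.#. => .  t=1,i=4
  [9] .#..# => #  t=0,i=0
  [8] .#... => .  t=0,i=9
  [7] ..### => .  t=0,i=2
  [6] ..##. => #  t=2,i=1
  [5] ..#.# => .  t=0,i=14
  [4] ..#.. => .  t=0,i=23
  [3] ...## => #  t=1,i=16
  [2] ...#. => .  t=0,i=13
  [1] ....# => #  t=0,i=12
  [0] ..... => .  t=0,i=11
  bits 01011101001001011111001001001010 = 1562767946

1562767946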